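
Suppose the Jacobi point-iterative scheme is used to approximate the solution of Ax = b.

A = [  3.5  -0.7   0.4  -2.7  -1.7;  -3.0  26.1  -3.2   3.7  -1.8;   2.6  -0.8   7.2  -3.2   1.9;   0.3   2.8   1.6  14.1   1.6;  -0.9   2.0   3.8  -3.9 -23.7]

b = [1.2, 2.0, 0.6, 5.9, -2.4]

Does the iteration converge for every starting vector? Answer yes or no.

yes

Diagonal D = diag(3.5, 26.1, 7.2, 14.1, -23.7); L, U strict lower/upper.
T_J = -D⁻¹(L+U): T[4,0] = -(-0.9)/(-23.7) = -0.0380; T[4,4] = 0.
  T[0,:] = [+0.0000, +0.2000, -0.1143, +0.7714, +0.4857]
  T[1,:] = [+0.1149, +0.0000, +0.1226, -0.1418, +0.0690]
  T[2,:] = [-0.3611, +0.1111, +0.0000, +0.4444, -0.2639]
  T[3,:] = [-0.0213, -0.1986, -0.1135, +0.0000, -0.1135]
  T[4,:] = [-0.0380, +0.0844, +0.1603, -0.1646, +0.0000]
moduli |λ_i(T)| = 0.3696, 0.2882, 0.2882, 0.1505, 0.1505.
ρ = 0.3696; 0.3696 < 1 ⇒ converges.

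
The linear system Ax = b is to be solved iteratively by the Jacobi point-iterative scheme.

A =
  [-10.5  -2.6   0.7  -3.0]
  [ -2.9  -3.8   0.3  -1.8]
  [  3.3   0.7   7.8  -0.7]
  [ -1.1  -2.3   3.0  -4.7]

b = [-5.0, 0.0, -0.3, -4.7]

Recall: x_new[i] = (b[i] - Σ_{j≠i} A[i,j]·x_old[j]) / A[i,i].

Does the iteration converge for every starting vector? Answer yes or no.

A = D + L + U where D = diag(-10.5, -3.8, 7.8, -4.7).
Jacobi: T = -D⁻¹(L+U), T[3,1] = -(-2.3)/(-4.7) = -0.4894; T[3,3] = 0.
  T[0,:] = [+0.0000, -0.2476, +0.0667, -0.2857]
  T[1,:] = [-0.7632, +0.0000, +0.0789, -0.4737]
  T[2,:] = [-0.4231, -0.0897, +0.0000, +0.0897]
  T[3,:] = [-0.2340, -0.4894, +0.6383, +0.0000]
|eigenvalues of T|: 0.6509, 0.5496, 0.4304, 0.3291.
spectral radius ρ = 0.6509; 0.6509 < 1, so it converges for any x₀.

yes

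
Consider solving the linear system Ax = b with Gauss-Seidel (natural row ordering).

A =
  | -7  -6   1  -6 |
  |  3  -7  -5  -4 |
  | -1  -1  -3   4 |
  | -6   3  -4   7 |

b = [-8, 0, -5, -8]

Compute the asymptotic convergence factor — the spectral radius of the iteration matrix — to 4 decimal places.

1.6111

Write A = D+L+U with D = diag(-7, -7, -3, 7).
T_GS = -(D+L)⁻¹U: row 0 first, T[0,3] = -(-6)/(-7) = -0.8571; later rows by forward substitution.
  T[0,:] = [+0.0000  -0.8571  +0.1429  -0.8571]
  T[1,:] = [+0.0000  -0.3673  -0.6531  -0.9388]
  T[2,:] = [+0.0000  +0.4082  +0.1701  +1.9320]
  T[3,:] = [+0.0000  -0.3440  +0.4995  +0.7716]
|λ(T)| sorted: 1.6111, 0.6590, 0.6590, 0.0000.
ρ = 1.6111; 1.6111 > 1, so it fails to converge.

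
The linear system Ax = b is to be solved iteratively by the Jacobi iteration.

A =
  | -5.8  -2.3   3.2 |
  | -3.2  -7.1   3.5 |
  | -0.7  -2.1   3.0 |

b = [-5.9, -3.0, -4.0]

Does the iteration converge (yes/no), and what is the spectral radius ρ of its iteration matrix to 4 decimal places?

yes, ρ = 0.9412

Let D = diag(-5.8, -7.1, 3); L, U the strict triangles.
T_J = -D⁻¹(L+U): T[2,1] = -(-2.1)/(3) = +0.7000; T[2,2] = 0.
  T[0,:] = [+0.0000, -0.3966, +0.5517]
  T[1,:] = [-0.4507, +0.0000, +0.4930]
  T[2,:] = [+0.2333, +0.7000, +0.0000]
|roots of det(T-λI)|: 0.9412, 0.4831, 0.4831.
ρ = 0.9412; 0.9412 < 1, so it converges for any x₀.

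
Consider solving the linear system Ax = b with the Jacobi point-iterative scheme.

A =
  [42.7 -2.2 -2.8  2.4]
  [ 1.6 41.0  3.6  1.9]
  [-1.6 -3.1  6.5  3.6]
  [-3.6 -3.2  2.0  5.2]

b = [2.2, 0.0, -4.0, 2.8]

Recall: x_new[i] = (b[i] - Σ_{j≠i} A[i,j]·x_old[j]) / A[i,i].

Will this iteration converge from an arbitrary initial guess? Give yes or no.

Split A = D + L + U, D = diag(42.7, 41, 6.5, 5.2).
Jacobi: T = -D⁻¹(L+U), T[2,3] = -(3.6)/(6.5) = -0.5538; T[2,2] = 0.
  T[0,:] = [+0.0000, +0.0515, +0.0656, -0.0562]
  T[1,:] = [-0.0390, +0.0000, -0.0878, -0.0463]
  T[2,:] = [+0.2462, +0.4769, +0.0000, -0.5538]
  T[3,:] = [+0.6923, +0.6154, -0.3846, +0.0000]
moduli |λ_i(T)| = 0.4071, 0.2814, 0.1119, 0.1119.
ρ(T) = max|λ| = 0.4071; 0.4071 < 1: convergent.

yes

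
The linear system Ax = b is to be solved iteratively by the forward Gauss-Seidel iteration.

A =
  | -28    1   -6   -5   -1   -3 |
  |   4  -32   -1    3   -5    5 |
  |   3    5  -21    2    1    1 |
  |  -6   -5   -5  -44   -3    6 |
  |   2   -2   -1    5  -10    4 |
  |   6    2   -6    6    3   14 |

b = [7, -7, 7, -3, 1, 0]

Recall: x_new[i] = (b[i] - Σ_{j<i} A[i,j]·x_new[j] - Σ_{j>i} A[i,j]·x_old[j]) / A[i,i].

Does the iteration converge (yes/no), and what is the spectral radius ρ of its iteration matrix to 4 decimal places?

Write A = D+L+U with D = diag(-28, -32, -21, -44, -10, 14).
Gauss-Seidel: T = -(D+L)⁻¹U, row 0 first, T[0,3] = -(-5)/(-28) = -0.1786; later rows by forward substitution.
  T[0,:] = [+0.0000 +0.0357 -0.2143 -0.1786 -0.0357 -0.1071]
  T[1,:] = [+0.0000 +0.0045 -0.0580 +0.0714 -0.1607 +0.1429]
  T[2,:] = [+0.0000 +0.0062 -0.0444 +0.0867 +0.0043 +0.0663]
  T[3,:] = [+0.0000 -0.0061 +0.0409 +0.0064 -0.0455 +0.1272]
  T[4,:] = [+0.0000 +0.0026 -0.0064 -0.0555 +0.0018 +0.4070]
  T[5,:] = [+0.0000 -0.0113 +0.0649 +0.1127 +0.0592 -0.0878]
|λ(T)| sorted: 0.2599, 0.1493, 0.0785, 0.0751, 0.0054, 0.0000.
ρ(T) = max|λ| = 0.2599; 0.2599 < 1, so it converges for any x₀.

yes, ρ = 0.2599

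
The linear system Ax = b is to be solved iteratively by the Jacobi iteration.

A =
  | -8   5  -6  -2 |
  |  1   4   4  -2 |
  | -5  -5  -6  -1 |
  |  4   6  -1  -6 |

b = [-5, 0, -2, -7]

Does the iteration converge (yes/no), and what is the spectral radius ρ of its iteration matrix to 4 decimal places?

no, ρ = 1.4975

Write A = D+L+U with D = diag(-8, 4, -6, -6).
Jacobi: T = -D⁻¹(L+U), T[0,2] = -(-6)/(-8) = -0.7500; T[0,0] = 0.
  T[0,:] = [+0.0000, +0.6250, -0.7500, -0.2500]
  T[1,:] = [-0.2500, +0.0000, -1.0000, +0.5000]
  T[2,:] = [-0.8333, -0.8333, +0.0000, -0.1667]
  T[3,:] = [+0.6667, +1.0000, -0.1667, +0.0000]
|λ(T)| sorted: 1.4975, 0.8355, 0.8355, 0.0756.
ρ(T) = max|λ| = 1.4975; 1.4975 > 1: divergent.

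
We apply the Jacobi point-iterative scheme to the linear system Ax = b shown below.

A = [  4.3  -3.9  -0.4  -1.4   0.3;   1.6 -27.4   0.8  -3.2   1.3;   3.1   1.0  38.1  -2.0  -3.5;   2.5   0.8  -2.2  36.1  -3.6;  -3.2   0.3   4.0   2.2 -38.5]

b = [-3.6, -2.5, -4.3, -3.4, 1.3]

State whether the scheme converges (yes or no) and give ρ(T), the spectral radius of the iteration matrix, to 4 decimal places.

Split A = D + L + U, D = diag(4.3, -27.4, 38.1, 36.1, -38.5).
T_J = -D⁻¹(L+U): T[3,1] = -(0.8)/(36.1) = -0.0222; T[3,3] = 0.
  T[0,:] = [+0.0000 +0.9070 +0.0930 +0.3256 -0.0698]
  T[1,:] = [+0.0584 +0.0000 +0.0292 -0.1168 +0.0474]
  T[2,:] = [-0.0814 -0.0262 +0.0000 +0.0525 +0.0919]
  T[3,:] = [-0.0693 -0.0222 +0.0609 +0.0000 +0.0997]
  T[4,:] = [-0.0831 +0.0078 +0.1039 +0.0571 +0.0000]
|roots of det(T-λI)|: 0.2229, 0.1711, 0.1711, 0.0902, 0.0021.
spectral radius ρ = 0.2229; 0.2229 < 1, so it converges for any x₀.

yes, ρ = 0.2229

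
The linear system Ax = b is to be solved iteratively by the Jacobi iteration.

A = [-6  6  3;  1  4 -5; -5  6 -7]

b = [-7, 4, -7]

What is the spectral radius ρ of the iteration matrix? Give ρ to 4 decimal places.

1.1537

Write A = D+L+U with D = diag(-6, 4, -7).
Jacobi T = -D⁻¹(L+U): T[1,0] = -(1)/(4) = -0.2500; T[1,1] = 0.
  T[0,:] = [+0.0000 +1.0000 +0.5000]
  T[1,:] = [-0.2500 +0.0000 +1.2500]
  T[2,:] = [-0.7143 +0.8571 +0.0000]
eigenvalue magnitudes: 1.1537, 0.9310, 0.9310.
spectral radius ρ = 1.1537; 1.1537 > 1, so it fails to converge.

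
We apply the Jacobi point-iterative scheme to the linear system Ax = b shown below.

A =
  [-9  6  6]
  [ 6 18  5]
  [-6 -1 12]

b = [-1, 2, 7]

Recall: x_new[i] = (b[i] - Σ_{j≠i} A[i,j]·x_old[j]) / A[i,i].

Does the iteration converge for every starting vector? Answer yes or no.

yes

Diagonal D = diag(-9, 18, 12); L, U strict lower/upper.
Jacobi T = -D⁻¹(L+U): T[2,0] = -(-6)/(12) = +0.5000; T[2,2] = 0.
  T[0,:] = [+0.0000 +0.6667 +0.6667]
  T[1,:] = [-0.3333 +0.0000 -0.2778]
  T[2,:] = [+0.5000 +0.0833 +0.0000]
eigenvalue magnitudes: 0.5415, 0.4530, 0.4530.
spectral radius ρ = 0.5415; 0.5415 < 1: convergent.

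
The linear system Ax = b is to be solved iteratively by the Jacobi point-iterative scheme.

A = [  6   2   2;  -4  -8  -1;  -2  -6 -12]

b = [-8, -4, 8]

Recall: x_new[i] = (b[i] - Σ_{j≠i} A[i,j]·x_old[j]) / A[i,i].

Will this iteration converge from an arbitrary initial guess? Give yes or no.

yes

Let D = diag(6, -8, -12); L, U the strict triangles.
Jacobi: T = -D⁻¹(L+U), T[1,0] = -(-4)/(-8) = -0.5000; T[1,1] = 0.
  T[0,:] = [+0.0000  -0.3333  -0.3333]
  T[1,:] = [-0.5000  +0.0000  -0.1250]
  T[2,:] = [-0.1667  -0.5000  +0.0000]
moduli |λ_i(T)| = 0.6507, 0.3725, 0.3725.
spectral radius ρ = 0.6507; 0.6507 < 1: convergent.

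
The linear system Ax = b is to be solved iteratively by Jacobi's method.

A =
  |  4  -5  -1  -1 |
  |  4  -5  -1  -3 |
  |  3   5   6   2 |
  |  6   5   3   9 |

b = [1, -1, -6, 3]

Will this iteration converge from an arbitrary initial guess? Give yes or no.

no

Split A = D + L + U, D = diag(4, -5, 6, 9).
Jacobi: T = -D⁻¹(L+U), T[0,1] = -(-5)/(4) = +1.2500; T[0,0] = 0.
  T[0,:] = [+0.0000 +1.2500 +0.2500 +0.2500]
  T[1,:] = [+0.8000 +0.0000 -0.2000 -0.6000]
  T[2,:] = [-0.5000 -0.8333 +0.0000 -0.3333]
  T[3,:] = [-0.6667 -0.5556 -0.3333 +0.0000]
|eigenvalues of T|: 1.1658, 0.8496, 0.6621, 0.3459.
ρ(T) = max|λ| = 1.1658; 1.1658 > 1 ⇒ diverges.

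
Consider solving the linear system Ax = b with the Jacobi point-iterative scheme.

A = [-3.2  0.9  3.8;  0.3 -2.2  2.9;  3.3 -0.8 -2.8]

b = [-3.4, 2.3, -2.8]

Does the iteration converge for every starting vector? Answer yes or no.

no

Diagonal D = diag(-3.2, -2.2, -2.8); L, U strict lower/upper.
Jacobi T = -D⁻¹(L+U): T[0,2] = -(3.8)/(-3.2) = +1.1875; T[0,0] = 0.
  T[0,:] = [+0.0000  +0.2812  +1.1875]
  T[1,:] = [+0.1364  +0.0000  +1.3182]
  T[2,:] = [+1.1786  -0.2857  +0.0000]
|λ(T)| sorted: 1.1800, 0.7204, 0.4596.
ρ = 1.1800; 1.1800 > 1: divergent.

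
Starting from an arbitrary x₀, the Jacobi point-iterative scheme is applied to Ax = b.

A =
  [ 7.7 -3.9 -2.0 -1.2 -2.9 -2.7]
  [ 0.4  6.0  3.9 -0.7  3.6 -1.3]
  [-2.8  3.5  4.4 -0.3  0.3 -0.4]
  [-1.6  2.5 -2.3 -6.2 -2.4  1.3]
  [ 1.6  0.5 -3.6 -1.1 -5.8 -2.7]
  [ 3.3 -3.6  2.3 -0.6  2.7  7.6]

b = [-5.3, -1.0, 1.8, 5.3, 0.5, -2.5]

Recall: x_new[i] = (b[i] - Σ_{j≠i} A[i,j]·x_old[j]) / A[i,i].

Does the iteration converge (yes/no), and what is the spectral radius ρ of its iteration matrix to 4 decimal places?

Let D = diag(7.7, 6, 4.4, -6.2, -5.8, 7.6); L, U the strict triangles.
T_J = -D⁻¹(L+U): T[4,5] = -(-2.7)/(-5.8) = -0.4655; T[4,4] = 0.
  T[0,:] = [+0.0000 +0.5065 +0.2597 +0.1558 +0.3766 +0.3506]
  T[1,:] = [-0.0667 +0.0000 -0.6500 +0.1167 -0.6000 +0.2167]
  T[2,:] = [+0.6364 -0.7955 +0.0000 +0.0682 -0.0682 +0.0909]
  T[3,:] = [-0.2581 +0.4032 -0.3710 +0.0000 -0.3871 +0.2097]
  T[4,:] = [+0.2759 +0.0862 -0.6207 -0.1897 +0.0000 -0.4655]
  T[5,:] = [-0.4342 +0.4737 -0.3026 +0.0789 -0.3553 +0.0000]
eigenvalue magnitudes: 1.1747, 0.7277, 0.7277, 0.3351, 0.1852, 0.1252.
spectral radius ρ = 1.1747; 1.1747 > 1, so it fails to converge.

no, ρ = 1.1747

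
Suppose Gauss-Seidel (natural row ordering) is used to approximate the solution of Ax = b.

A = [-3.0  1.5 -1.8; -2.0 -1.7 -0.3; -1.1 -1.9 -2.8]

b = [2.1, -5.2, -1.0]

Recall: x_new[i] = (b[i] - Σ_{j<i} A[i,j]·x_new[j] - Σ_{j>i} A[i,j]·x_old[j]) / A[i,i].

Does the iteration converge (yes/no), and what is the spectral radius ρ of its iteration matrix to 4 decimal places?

yes, ρ = 0.7575

Write A = D+L+U with D = diag(-3, -1.7, -2.8).
T_GS = -(D+L)⁻¹U: row 0 first, T[0,1] = -(1.5)/(-3) = +0.5000; later rows by forward substitution.
  T[0,:] = [+0.0000 +0.5000 -0.6000]
  T[1,:] = [+0.0000 -0.5882 +0.5294]
  T[2,:] = [+0.0000 +0.2027 -0.1235]
|roots of det(T-λI)|: 0.7575, 0.0458, 0.0000.
ρ(T) = max|λ| = 0.7575; 0.7575 < 1 ⇒ converges.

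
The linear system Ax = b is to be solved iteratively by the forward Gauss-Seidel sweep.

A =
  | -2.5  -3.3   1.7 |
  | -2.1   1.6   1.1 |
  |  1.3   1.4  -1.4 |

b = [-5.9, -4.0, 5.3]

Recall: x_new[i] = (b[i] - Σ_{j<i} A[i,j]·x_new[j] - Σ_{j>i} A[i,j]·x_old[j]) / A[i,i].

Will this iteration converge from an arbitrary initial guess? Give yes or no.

Split A = D + L + U, D = diag(-2.5, 1.6, -1.4).
GS T = -(D+L)⁻¹U: row 0 first, T[0,1] = -(-3.3)/(-2.5) = -1.3200; later rows by forward substitution.
  T[0,:] = [+0.0000 -1.3200 +0.6800]
  T[1,:] = [+0.0000 -1.7325 +0.2050]
  T[2,:] = [+0.0000 -2.9582 +0.8364]
|eigenvalues of T|: 1.4695, 0.5734, 0.0000.
ρ = 1.4695; 1.4695 > 1 ⇒ diverges.

no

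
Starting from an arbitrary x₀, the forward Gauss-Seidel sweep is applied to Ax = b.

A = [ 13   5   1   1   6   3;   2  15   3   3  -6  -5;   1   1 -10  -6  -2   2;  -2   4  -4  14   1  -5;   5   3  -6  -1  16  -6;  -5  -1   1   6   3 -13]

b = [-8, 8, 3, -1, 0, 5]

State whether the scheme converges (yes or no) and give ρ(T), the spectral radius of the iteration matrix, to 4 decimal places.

yes, ρ = 0.5647

Let D = diag(13, 15, -10, 14, 16, -13); L, U the strict triangles.
GS T = -(D+L)⁻¹U: row 0 first, T[0,5] = -(3)/(13) = -0.2308; later rows by forward substitution.
  T[0,:] = [+0.0000  -0.3846  -0.0769  -0.0769  -0.4615  -0.2308]
  T[1,:] = [+0.0000  +0.0513  -0.1897  -0.1897  +0.4615  +0.3641]
  T[2,:] = [+0.0000  -0.0333  -0.0267  -0.6267  -0.2000  +0.2133]
  T[3,:] = [+0.0000  -0.0791  +0.0356  -0.1358  -0.3264  +0.2811]
  T[4,:] = [+0.0000  +0.0931  +0.0518  -0.1839  -0.0377  +0.4764]
  T[5,:] = [+0.0000  +0.1264  +0.0705  -0.1091  -0.0327  +0.3168]
|eigenvalues of T|: 0.5647, 0.3651, 0.2469, 0.2469, 0.0379, 0.0000.
spectral radius ρ = 0.5647; 0.5647 < 1, so it converges for any x₀.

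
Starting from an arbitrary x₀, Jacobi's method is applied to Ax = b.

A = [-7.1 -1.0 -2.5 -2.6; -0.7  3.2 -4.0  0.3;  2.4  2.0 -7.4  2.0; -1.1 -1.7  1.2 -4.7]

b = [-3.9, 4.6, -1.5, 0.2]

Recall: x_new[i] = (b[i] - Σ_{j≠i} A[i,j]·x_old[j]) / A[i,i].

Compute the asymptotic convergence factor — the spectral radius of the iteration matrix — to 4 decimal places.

Split A = D + L + U, D = diag(-7.1, 3.2, -7.4, -4.7).
T_J = -D⁻¹(L+U): T[3,2] = -(1.2)/(-4.7) = +0.2553; T[3,3] = 0.
  T[0,:] = [+0.0000  -0.1408  -0.3521  -0.3662]
  T[1,:] = [+0.2188  +0.0000  +1.2500  -0.0938]
  T[2,:] = [+0.3243  +0.2703  +0.0000  +0.2703]
  T[3,:] = [-0.2340  -0.3617  +0.2553  +0.0000]
moduli |λ_i(T)| = 0.8214, 0.4187, 0.3531, 0.3531.
spectral radius ρ = 0.8214; 0.8214 < 1 ⇒ converges.

0.8214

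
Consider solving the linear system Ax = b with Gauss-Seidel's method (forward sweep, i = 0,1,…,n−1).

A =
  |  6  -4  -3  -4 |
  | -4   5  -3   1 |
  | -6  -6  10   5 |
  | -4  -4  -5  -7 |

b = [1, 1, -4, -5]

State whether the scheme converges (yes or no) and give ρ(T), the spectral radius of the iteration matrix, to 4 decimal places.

no, ρ = 1.3195

Let D = diag(6, 5, 10, -7); L, U the strict triangles.
GS T = -(D+L)⁻¹U: row 0 first, T[0,1] = -(-4)/(6) = +0.6667; later rows by forward substitution.
  T[0,:] = [+0.0000  +0.6667  +0.5000  +0.6667]
  T[1,:] = [+0.0000  +0.5333  +1.0000  +0.3333]
  T[2,:] = [+0.0000  +0.7200  +0.9000  +0.1000]
  T[3,:] = [+0.0000  -1.2000  -1.5000  -0.6429]
|eigenvalues of T|: 1.3195, 0.2943, 0.2943, 0.0000.
ρ = 1.3195; 1.3195 > 1: divergent.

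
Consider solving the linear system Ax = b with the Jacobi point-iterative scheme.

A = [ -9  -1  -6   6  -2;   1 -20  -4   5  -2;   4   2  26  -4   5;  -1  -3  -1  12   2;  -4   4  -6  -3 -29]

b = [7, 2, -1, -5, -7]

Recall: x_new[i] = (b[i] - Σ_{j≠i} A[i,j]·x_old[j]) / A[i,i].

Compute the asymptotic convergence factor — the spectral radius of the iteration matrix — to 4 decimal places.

0.5654

Let D = diag(-9, -20, 26, 12, -29); L, U the strict triangles.
Jacobi T = -D⁻¹(L+U): T[4,2] = -(-6)/(-29) = -0.2069; T[4,4] = 0.
  T[0,:] = [+0.0000 -0.1111 -0.6667 +0.6667 -0.2222]
  T[1,:] = [+0.0500 +0.0000 -0.2000 +0.2500 -0.1000]
  T[2,:] = [-0.1538 -0.0769 +0.0000 +0.1538 -0.1923]
  T[3,:] = [+0.0833 +0.2500 +0.0833 +0.0000 -0.1667]
  T[4,:] = [-0.1379 +0.1379 -0.2069 -0.1034 +0.0000]
eigenvalue magnitudes: 0.5654, 0.4456, 0.2918, 0.1757, 0.0038.
ρ(T) = max|λ| = 0.5654; 0.5654 < 1 ⇒ converges.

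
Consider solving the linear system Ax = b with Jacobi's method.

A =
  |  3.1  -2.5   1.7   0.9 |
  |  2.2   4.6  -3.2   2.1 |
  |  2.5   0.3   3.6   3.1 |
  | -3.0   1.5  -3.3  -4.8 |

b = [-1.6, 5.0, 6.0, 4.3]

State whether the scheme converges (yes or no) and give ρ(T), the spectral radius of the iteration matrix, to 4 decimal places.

Split A = D + L + U, D = diag(3.1, 4.6, 3.6, -4.8).
Jacobi T = -D⁻¹(L+U): T[0,1] = -(-2.5)/(3.1) = +0.8065; T[0,0] = 0.
  T[0,:] = [+0.0000, +0.8065, -0.5484, -0.2903]
  T[1,:] = [-0.4783, +0.0000, +0.6957, -0.4565]
  T[2,:] = [-0.6944, -0.0833, +0.0000, -0.8611]
  T[3,:] = [-0.6250, +0.3125, -0.6875, +0.0000]
|roots of det(T-λI)|: 1.2203, 0.7409, 0.7409, 0.6175.
ρ(T) = max|λ| = 1.2203; 1.2203 > 1, so it fails to converge.

no, ρ = 1.2203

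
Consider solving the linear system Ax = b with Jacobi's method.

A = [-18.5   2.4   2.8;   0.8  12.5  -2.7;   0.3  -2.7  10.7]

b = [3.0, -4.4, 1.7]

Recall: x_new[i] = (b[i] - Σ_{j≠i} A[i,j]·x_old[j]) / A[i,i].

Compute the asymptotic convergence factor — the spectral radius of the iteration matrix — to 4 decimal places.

0.2359

Let D = diag(-18.5, 12.5, 10.7); L, U the strict triangles.
Jacobi: T = -D⁻¹(L+U), T[1,0] = -(0.8)/(12.5) = -0.0640; T[1,1] = 0.
  T[0,:] = [+0.0000  +0.1297  +0.1514]
  T[1,:] = [-0.0640  +0.0000  +0.2160]
  T[2,:] = [-0.0280  +0.2523  +0.0000]
|eigenvalues of T|: 0.2359, 0.1328, 0.1031.
spectral radius ρ = 0.2359; 0.2359 < 1: convergent.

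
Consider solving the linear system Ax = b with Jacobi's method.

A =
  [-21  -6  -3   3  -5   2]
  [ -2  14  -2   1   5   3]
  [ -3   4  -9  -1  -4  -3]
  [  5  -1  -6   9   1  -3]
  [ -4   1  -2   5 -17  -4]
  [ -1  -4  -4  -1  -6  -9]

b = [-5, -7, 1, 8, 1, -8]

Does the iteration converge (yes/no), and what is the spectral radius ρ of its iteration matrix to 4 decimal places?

yes, ρ = 0.8477

A = D + L + U where D = diag(-21, 14, -9, 9, -17, -9).
T_J = -D⁻¹(L+U): T[2,4] = -(-4)/(-9) = -0.4444; T[2,2] = 0.
  T[0,:] = [+0.0000  -0.2857  -0.1429  +0.1429  -0.2381  +0.0952]
  T[1,:] = [+0.1429  +0.0000  +0.1429  -0.0714  -0.3571  -0.2143]
  T[2,:] = [-0.3333  +0.4444  +0.0000  -0.1111  -0.4444  -0.3333]
  T[3,:] = [-0.5556  +0.1111  +0.6667  +0.0000  -0.1111  +0.3333]
  T[4,:] = [-0.2353  +0.0588  -0.1176  +0.2941  +0.0000  -0.2353]
  T[5,:] = [-0.1111  -0.4444  -0.4444  -0.1111  -0.6667  +0.0000]
|roots of det(T-λI)|: 0.8477, 0.5197, 0.5197, 0.4377, 0.4377, 0.2178.
ρ(T) = max|λ| = 0.8477; 0.8477 < 1 ⇒ converges.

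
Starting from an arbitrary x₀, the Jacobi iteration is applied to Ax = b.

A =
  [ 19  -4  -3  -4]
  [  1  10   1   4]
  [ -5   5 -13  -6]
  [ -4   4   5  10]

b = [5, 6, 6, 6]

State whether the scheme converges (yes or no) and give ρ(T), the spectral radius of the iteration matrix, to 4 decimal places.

Diagonal D = diag(19, 10, -13, 10); L, U strict lower/upper.
Jacobi T = -D⁻¹(L+U): T[1,2] = -(1)/(10) = -0.1000; T[1,1] = 0.
  T[0,:] = [+0.0000, +0.2105, +0.1579, +0.2105]
  T[1,:] = [-0.1000, +0.0000, -0.1000, -0.4000]
  T[2,:] = [-0.3846, +0.3846, +0.0000, -0.4615]
  T[3,:] = [+0.4000, -0.4000, -0.5000, +0.0000]
eigenvalue magnitudes: 0.6418, 0.4799, 0.2455, 0.0835.
spectral radius ρ = 0.6418; 0.6418 < 1, so it converges for any x₀.

yes, ρ = 0.6418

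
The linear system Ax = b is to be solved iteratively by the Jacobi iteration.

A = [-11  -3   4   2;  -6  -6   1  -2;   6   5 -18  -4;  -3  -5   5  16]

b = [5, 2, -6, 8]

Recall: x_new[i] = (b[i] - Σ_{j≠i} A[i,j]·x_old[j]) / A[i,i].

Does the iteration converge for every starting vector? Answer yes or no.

A = D + L + U where D = diag(-11, -6, -18, 16).
T_J = -D⁻¹(L+U): T[1,0] = -(-6)/(-6) = -1.0000; T[1,1] = 0.
  T[0,:] = [+0.0000, -0.2727, +0.3636, +0.1818]
  T[1,:] = [-1.0000, +0.0000, +0.1667, -0.3333]
  T[2,:] = [+0.3333, +0.2778, +0.0000, -0.2222]
  T[3,:] = [+0.1875, +0.3125, -0.3125, +0.0000]
eigenvalue magnitudes: 0.8256, 0.3693, 0.2711, 0.2711.
ρ = 0.8256; 0.8256 < 1 ⇒ converges.

yes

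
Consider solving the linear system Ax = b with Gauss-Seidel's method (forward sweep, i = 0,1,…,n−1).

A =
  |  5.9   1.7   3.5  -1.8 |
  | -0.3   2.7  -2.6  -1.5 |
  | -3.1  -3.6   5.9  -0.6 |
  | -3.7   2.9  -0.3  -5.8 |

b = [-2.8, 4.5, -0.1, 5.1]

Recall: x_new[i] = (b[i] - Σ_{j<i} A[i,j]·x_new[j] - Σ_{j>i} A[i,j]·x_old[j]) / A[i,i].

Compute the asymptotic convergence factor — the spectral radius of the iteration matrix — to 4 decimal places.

0.8365

Write A = D+L+U with D = diag(5.9, 2.7, 5.9, -5.8).
T_GS = -(D+L)⁻¹U: row 0 first, T[0,1] = -(1.7)/(5.9) = -0.2881; later rows by forward substitution.
  T[0,:] = [+0.0000 -0.2881 -0.5932 +0.3051]
  T[1,:] = [+0.0000 -0.0320 +0.8970 +0.5895]
  T[2,:] = [+0.0000 -0.1709 +0.2357 +0.6217]
  T[3,:] = [+0.0000 +0.1766 +0.8148 +0.0679]
|roots of det(T-λI)|: 0.8365, 0.5238, 0.0411, 0.0000.
ρ(T) = max|λ| = 0.8365; 0.8365 < 1 ⇒ converges.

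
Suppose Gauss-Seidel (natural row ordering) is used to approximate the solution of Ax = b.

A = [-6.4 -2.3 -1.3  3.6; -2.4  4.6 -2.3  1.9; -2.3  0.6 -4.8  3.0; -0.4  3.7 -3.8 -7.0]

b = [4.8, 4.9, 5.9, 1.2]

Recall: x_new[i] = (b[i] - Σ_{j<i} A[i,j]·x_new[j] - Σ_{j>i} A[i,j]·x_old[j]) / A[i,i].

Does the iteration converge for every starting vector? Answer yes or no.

yes

Split A = D + L + U, D = diag(-6.4, 4.6, -4.8, -7).
Gauss-Seidel: T = -(D+L)⁻¹U, row 0 first, T[0,1] = -(-2.3)/(-6.4) = -0.3594; later rows by forward substitution.
  T[0,:] = [+0.0000 -0.3594 -0.2031 +0.5625]
  T[1,:] = [+0.0000 -0.1875 +0.3940 -0.1196]
  T[2,:] = [+0.0000 +0.1488 +0.1466 +0.3405]
  T[3,:] = [+0.0000 -0.1593 +0.1403 -0.2802]
moduli |λ_i(T)| = 0.5551, 0.2759, 0.0419, 0.0000.
ρ = 0.5551; 0.5551 < 1, so it converges for any x₀.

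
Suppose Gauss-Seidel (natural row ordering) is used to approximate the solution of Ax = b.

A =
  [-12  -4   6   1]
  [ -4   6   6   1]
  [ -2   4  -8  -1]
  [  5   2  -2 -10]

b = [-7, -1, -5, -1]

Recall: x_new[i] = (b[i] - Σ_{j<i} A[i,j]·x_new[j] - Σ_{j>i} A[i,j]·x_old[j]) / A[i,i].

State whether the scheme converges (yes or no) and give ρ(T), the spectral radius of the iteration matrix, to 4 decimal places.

Write A = D+L+U with D = diag(-12, 6, -8, -10).
T_GS = -(D+L)⁻¹U: row 0 first, T[0,2] = -(6)/(-12) = +0.5000; later rows by forward substitution.
  T[0,:] = [+0.0000 -0.3333 +0.5000 +0.0833]
  T[1,:] = [+0.0000 -0.2222 -0.6667 -0.1111]
  T[2,:] = [+0.0000 -0.0278 -0.4583 -0.2014]
  T[3,:] = [+0.0000 -0.2056 +0.2083 +0.0597]
|eigenvalues of T|: 0.5763, 0.1901, 0.1901, 0.0000.
spectral radius ρ = 0.5763; 0.5763 < 1 ⇒ converges.

yes, ρ = 0.5763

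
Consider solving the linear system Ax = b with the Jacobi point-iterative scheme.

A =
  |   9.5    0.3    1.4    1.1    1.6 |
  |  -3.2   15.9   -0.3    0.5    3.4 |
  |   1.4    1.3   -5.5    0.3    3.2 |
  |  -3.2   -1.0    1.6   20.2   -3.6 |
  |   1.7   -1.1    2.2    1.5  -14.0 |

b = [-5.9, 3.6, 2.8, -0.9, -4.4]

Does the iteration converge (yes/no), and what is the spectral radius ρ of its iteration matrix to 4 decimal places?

Diagonal D = diag(9.5, 15.9, -5.5, 20.2, -14); L, U strict lower/upper.
Jacobi T = -D⁻¹(L+U): T[0,3] = -(1.1)/(9.5) = -0.1158; T[0,0] = 0.
  T[0,:] = [+0.0000, -0.0316, -0.1474, -0.1158, -0.1684]
  T[1,:] = [+0.2013, +0.0000, +0.0189, -0.0314, -0.2138]
  T[2,:] = [+0.2545, +0.2364, +0.0000, +0.0545, +0.5818]
  T[3,:] = [+0.1584, +0.0495, -0.0792, +0.0000, +0.1782]
  T[4,:] = [+0.1214, -0.0786, +0.1571, +0.1071, +0.0000]
|eigenvalues of T|: 0.4080, 0.2902, 0.2902, 0.1126, 0.0209.
ρ(T) = max|λ| = 0.4080; 0.4080 < 1 ⇒ converges.

yes, ρ = 0.4080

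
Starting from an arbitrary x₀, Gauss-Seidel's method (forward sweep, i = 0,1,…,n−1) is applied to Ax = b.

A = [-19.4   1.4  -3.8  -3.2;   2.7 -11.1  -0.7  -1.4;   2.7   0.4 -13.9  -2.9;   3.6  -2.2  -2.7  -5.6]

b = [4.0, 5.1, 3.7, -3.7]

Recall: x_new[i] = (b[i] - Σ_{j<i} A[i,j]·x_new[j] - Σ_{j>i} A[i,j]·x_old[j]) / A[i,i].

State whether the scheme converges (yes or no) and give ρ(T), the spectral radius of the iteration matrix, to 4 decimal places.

yes, ρ = 0.1521

Diagonal D = diag(-19.4, -11.1, -13.9, -5.6); L, U strict lower/upper.
GS T = -(D+L)⁻¹U: row 0 first, T[0,3] = -(-3.2)/(-19.4) = -0.1649; later rows by forward substitution.
  T[0,:] = [+0.0000  +0.0722  -0.1959  -0.1649]
  T[1,:] = [+0.0000  +0.0176  -0.1107  -0.1662]
  T[2,:] = [+0.0000  +0.0145  -0.0412  -0.2455]
  T[3,:] = [+0.0000  +0.0325  -0.0625  +0.0776]
eigenvalue magnitudes: 0.1521, 0.0634, 0.0634, 0.0000.
ρ = 0.1521; 0.1521 < 1 ⇒ converges.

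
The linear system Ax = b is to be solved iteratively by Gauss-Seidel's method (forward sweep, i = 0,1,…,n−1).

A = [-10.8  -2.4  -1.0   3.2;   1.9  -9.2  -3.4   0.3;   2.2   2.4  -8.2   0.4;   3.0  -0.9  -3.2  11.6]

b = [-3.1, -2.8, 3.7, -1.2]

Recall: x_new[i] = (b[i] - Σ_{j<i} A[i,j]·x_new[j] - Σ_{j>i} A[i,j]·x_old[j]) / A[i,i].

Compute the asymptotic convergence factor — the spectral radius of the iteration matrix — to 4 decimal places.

0.2737

Diagonal D = diag(-10.8, -9.2, -8.2, 11.6); L, U strict lower/upper.
T_GS = -(D+L)⁻¹U: row 0 first, T[0,3] = -(3.2)/(-10.8) = +0.2963; later rows by forward substitution.
  T[0,:] = [+0.0000  -0.2222  -0.0926  +0.2963]
  T[1,:] = [+0.0000  -0.0459  -0.3887  +0.0938]
  T[2,:] = [+0.0000  -0.0731  -0.1386  +0.1557]
  T[3,:] = [+0.0000  +0.0338  -0.0444  -0.0264]
|λ(T)| sorted: 0.2737, 0.0615, 0.0615, 0.0000.
ρ(T) = max|λ| = 0.2737; 0.2737 < 1 ⇒ converges.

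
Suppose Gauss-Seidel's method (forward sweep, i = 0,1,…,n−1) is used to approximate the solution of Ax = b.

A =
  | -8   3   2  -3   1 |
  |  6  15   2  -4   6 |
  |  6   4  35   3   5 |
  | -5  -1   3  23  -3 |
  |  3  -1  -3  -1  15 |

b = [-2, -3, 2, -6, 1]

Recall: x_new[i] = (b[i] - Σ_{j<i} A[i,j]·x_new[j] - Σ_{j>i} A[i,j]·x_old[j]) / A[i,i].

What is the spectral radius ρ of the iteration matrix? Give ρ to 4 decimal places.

Diagonal D = diag(-8, 15, 35, 23, 15); L, U strict lower/upper.
Gauss-Seidel: T = -(D+L)⁻¹U, row 0 first, T[0,1] = -(3)/(-8) = +0.3750; later rows by forward substitution.
  T[0,:] = [+0.0000 +0.3750 +0.2500 -0.3750 +0.1250]
  T[1,:] = [+0.0000 -0.1500 -0.2333 +0.4167 -0.4500]
  T[2,:] = [+0.0000 -0.0471 -0.0162 -0.0690 -0.1129]
  T[3,:] = [+0.0000 +0.0811 +0.0463 -0.0544 +0.1528]
  T[4,:] = [+0.0000 -0.0890 -0.0657 +0.0853 -0.0674]
eigenvalue magnitudes: 0.4634, 0.1011, 0.1011, 0.0236, 0.0000.
ρ(T) = max|λ| = 0.4634; 0.4634 < 1 ⇒ converges.

0.4634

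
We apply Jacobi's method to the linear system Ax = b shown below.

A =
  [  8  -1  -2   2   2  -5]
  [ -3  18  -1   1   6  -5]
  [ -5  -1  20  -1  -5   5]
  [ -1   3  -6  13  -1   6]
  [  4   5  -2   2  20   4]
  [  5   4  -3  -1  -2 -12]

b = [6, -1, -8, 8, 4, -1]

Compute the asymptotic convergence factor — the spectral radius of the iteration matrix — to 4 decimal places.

A = D + L + U where D = diag(8, 18, 20, 13, 20, -12).
T_J = -D⁻¹(L+U): T[0,2] = -(-2)/(8) = +0.2500; T[0,0] = 0.
  T[0,:] = [+0.0000 +0.1250 +0.2500 -0.2500 -0.2500 +0.6250]
  T[1,:] = [+0.1667 +0.0000 +0.0556 -0.0556 -0.3333 +0.2778]
  T[2,:] = [+0.2500 +0.0500 +0.0000 +0.0500 +0.2500 -0.2500]
  T[3,:] = [+0.0769 -0.2308 +0.4615 +0.0000 +0.0769 -0.4615]
  T[4,:] = [-0.2000 -0.2500 +0.1000 -0.1000 +0.0000 -0.2000]
  T[5,:] = [+0.4167 +0.3333 -0.2500 -0.0833 -0.1667 +0.0000]
eigenvalue magnitudes: 0.9142, 0.7271, 0.3590, 0.2480, 0.2480, 0.1336.
ρ = 0.9142; 0.9142 < 1 ⇒ converges.

0.9142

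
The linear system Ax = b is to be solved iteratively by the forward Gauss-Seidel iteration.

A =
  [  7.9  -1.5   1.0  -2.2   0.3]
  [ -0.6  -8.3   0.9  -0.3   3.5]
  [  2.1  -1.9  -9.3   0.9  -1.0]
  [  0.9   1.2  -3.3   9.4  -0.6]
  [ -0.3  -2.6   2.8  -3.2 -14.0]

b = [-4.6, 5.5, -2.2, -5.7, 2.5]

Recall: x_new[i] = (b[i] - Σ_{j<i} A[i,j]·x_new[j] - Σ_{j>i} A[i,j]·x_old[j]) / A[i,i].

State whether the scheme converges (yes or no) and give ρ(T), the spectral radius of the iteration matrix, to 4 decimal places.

Write A = D+L+U with D = diag(7.9, -8.3, -9.3, 9.4, -14).
T_GS = -(D+L)⁻¹U: row 0 first, T[0,3] = -(-2.2)/(7.9) = +0.2785; later rows by forward substitution.
  T[0,:] = [+0.0000, +0.1899, -0.1266, +0.2785, -0.0380]
  T[1,:] = [+0.0000, -0.0137, +0.1176, -0.0563, +0.4244]
  T[2,:] = [+0.0000, +0.0457, -0.0526, +0.1712, -0.2028]
  T[3,:] = [+0.0000, -0.0004, -0.0214, +0.0406, -0.0579]
  T[4,:] = [+0.0000, +0.0077, -0.0248, +0.0294, -0.1053]
|roots of det(T-λI)|: 0.1810, 0.0438, 0.0438, 0.0079, 0.0000.
ρ(T) = max|λ| = 0.1810; 0.1810 < 1, so it converges for any x₀.

yes, ρ = 0.1810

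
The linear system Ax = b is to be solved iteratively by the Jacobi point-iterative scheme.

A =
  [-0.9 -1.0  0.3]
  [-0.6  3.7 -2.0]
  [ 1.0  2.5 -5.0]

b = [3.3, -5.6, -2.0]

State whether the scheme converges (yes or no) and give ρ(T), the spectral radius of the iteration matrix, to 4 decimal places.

Write A = D+L+U with D = diag(-0.9, 3.7, -5).
T_J = -D⁻¹(L+U): T[2,1] = -(2.5)/(-5) = +0.5000; T[2,2] = 0.
  T[0,:] = [+0.0000 -1.1111 +0.3333]
  T[1,:] = [+0.1622 +0.0000 +0.5405]
  T[2,:] = [+0.2000 +0.5000 +0.0000]
|roots of det(T-λI)|: 0.5666, 0.4053, 0.4053.
spectral radius ρ = 0.5666; 0.5666 < 1 ⇒ converges.

yes, ρ = 0.5666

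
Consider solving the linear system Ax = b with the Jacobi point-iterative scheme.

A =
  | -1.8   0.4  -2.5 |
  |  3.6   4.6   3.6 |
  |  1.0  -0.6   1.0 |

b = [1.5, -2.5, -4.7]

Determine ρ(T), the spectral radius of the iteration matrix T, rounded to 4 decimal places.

1.1979

A = D + L + U where D = diag(-1.8, 4.6, 1).
T_J = -D⁻¹(L+U): T[2,1] = -(-0.6)/(1) = +0.6000; T[2,2] = 0.
  T[0,:] = [+0.0000, +0.2222, -1.3889]
  T[1,:] = [-0.7826, +0.0000, -0.7826]
  T[2,:] = [-1.0000, +0.6000, +0.0000]
|λ(T)| sorted: 1.1979, 0.8304, 0.8304.
ρ(T) = max|λ| = 1.1979; 1.1979 > 1: divergent.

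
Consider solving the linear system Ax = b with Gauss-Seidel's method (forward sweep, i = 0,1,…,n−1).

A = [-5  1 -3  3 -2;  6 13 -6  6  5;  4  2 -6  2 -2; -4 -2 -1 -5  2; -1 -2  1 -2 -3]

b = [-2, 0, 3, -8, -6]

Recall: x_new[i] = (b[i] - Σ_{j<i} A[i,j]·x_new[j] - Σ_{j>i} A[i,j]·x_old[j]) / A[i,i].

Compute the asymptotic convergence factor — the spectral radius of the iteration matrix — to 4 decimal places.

1.6263

A = D + L + U where D = diag(-5, 13, -6, -5, -3).
Gauss-Seidel: T = -(D+L)⁻¹U, row 0 first, T[0,2] = -(-3)/(-5) = -0.6000; later rows by forward substitution.
  T[0,:] = [+0.0000 +0.2000 -0.6000 +0.6000 -0.4000]
  T[1,:] = [+0.0000 -0.0923 +0.7385 -0.7385 -0.2000]
  T[2,:] = [+0.0000 +0.1026 -0.1538 +0.4872 -0.6667]
  T[3,:] = [+0.0000 -0.1436 +0.2154 -0.2821 +0.9333]
  T[4,:] = [+0.0000 +0.1248 -0.4872 +0.6427 -0.5778]
|λ(T)| sorted: 1.6263, 0.3706, 0.1863, 0.0365, 0.0000.
spectral radius ρ = 1.6263; 1.6263 > 1, so it fails to converge.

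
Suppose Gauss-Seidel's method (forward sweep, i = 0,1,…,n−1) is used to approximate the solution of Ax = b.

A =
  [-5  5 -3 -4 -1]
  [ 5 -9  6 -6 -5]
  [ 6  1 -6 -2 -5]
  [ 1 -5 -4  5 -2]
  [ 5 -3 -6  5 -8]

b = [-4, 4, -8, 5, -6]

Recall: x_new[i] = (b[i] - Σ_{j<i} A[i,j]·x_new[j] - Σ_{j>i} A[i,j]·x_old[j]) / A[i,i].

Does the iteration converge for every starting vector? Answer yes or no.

Split A = D + L + U, D = diag(-5, -9, -6, 5, -8).
GS T = -(D+L)⁻¹U: row 0 first, T[0,2] = -(-3)/(-5) = -0.6000; later rows by forward substitution.
  T[0,:] = [+0.0000 +1.0000 -0.6000 -0.8000 -0.2000]
  T[1,:] = [+0.0000 +0.5556 +0.3333 -1.1111 -0.6667]
  T[2,:] = [+0.0000 +1.0926 -0.5444 -1.3185 -1.1444]
  T[3,:] = [+0.0000 +1.2296 +0.0178 -2.0059 -1.1422]
  T[4,:] = [+0.0000 +0.3657 -0.0806 -0.3481 +0.2694]
|eigenvalues of T|: 1.6554, 0.5461, 0.2479, 0.2479, 0.0000.
ρ(T) = max|λ| = 1.6554; 1.6554 > 1 ⇒ diverges.

no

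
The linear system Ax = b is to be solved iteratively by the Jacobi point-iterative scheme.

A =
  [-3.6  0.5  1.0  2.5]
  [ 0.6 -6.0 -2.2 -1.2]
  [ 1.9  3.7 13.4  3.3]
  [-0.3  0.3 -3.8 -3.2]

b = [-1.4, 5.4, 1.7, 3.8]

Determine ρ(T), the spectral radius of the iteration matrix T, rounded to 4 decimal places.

Let D = diag(-3.6, -6, 13.4, -3.2); L, U the strict triangles.
Jacobi T = -D⁻¹(L+U): T[2,3] = -(3.3)/(13.4) = -0.2463; T[2,2] = 0.
  T[0,:] = [+0.0000  +0.1389  +0.2778  +0.6944]
  T[1,:] = [+0.1000  +0.0000  -0.3667  -0.2000]
  T[2,:] = [-0.1418  -0.2761  +0.0000  -0.2463]
  T[3,:] = [-0.0938  +0.0938  -1.1875  +0.0000]
|roots of det(T-λI)|: 0.6650, 0.4646, 0.2545, 0.2545.
spectral radius ρ = 0.6650; 0.6650 < 1: convergent.

0.6650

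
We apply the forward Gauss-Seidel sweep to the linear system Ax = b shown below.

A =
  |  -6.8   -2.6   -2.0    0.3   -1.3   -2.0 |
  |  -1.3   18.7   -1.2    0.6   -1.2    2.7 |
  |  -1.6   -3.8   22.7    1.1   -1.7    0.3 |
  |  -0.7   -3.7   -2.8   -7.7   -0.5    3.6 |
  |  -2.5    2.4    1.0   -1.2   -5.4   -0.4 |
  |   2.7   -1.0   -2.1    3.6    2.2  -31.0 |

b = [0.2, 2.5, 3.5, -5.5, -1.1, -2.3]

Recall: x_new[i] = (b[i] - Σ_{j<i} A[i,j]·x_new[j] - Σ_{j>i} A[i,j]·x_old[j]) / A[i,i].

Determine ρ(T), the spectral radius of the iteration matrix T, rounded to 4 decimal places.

0.2957

Write A = D+L+U with D = diag(-6.8, 18.7, 22.7, -7.7, -5.4, -31).
GS T = -(D+L)⁻¹U: row 0 first, T[0,3] = -(0.3)/(-6.8) = +0.0441; later rows by forward substitution.
  T[0,:] = [+0.0000  -0.3824  -0.2941  +0.0441  -0.1912  -0.2941]
  T[1,:] = [+0.0000  -0.0266  +0.0437  -0.0290  +0.0509  -0.1648]
  T[2,:] = [+0.0000  -0.0314  -0.0134  -0.0502  +0.0699  -0.0615]
  T[3,:] = [+0.0000  +0.0589  +0.0106  +0.0282  -0.0974  +0.5959]
  T[4,:] = [+0.0000  +0.1463  +0.1508  -0.0489  +0.1457  -0.1550]
  T[5,:] = [+0.0000  -0.0131  -0.0142  +0.0080  -0.0240  +0.0421]
|λ(T)| sorted: 0.2957, 0.0633, 0.0633, 0.0385, 0.0109, 0.0000.
ρ = 0.2957; 0.2957 < 1: convergent.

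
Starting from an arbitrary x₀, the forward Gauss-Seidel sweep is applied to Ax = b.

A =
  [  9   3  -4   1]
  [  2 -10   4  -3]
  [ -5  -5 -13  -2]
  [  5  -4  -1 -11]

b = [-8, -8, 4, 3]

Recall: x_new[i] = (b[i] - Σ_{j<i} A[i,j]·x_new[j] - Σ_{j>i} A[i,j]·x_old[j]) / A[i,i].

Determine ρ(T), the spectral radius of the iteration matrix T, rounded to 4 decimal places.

A = D + L + U where D = diag(9, -10, -13, -11).
Gauss-Seidel: T = -(D+L)⁻¹U, row 0 first, T[0,3] = -(1)/(9) = -0.1111; later rows by forward substitution.
  T[0,:] = [+0.0000 -0.3333 +0.4444 -0.1111]
  T[1,:] = [+0.0000 -0.0667 +0.4889 -0.3222]
  T[2,:] = [+0.0000 +0.1538 -0.3590 +0.0128]
  T[3,:] = [+0.0000 -0.1413 +0.0569 +0.0655]
|eigenvalues of T|: 0.5556, 0.2600, 0.0645, 0.0000.
ρ = 0.5556; 0.5556 < 1: convergent.

0.5556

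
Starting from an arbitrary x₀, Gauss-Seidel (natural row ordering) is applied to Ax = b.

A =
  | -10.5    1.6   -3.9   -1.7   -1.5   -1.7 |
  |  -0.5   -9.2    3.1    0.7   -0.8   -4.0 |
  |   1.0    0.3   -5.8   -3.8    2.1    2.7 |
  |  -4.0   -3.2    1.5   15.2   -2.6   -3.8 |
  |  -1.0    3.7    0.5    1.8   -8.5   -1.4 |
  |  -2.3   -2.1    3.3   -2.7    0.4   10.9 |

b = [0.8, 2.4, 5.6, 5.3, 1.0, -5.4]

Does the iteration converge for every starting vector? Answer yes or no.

Diagonal D = diag(-10.5, -9.2, -5.8, 15.2, -8.5, 10.9); L, U strict lower/upper.
GS T = -(D+L)⁻¹U: row 0 first, T[0,3] = -(-1.7)/(-10.5) = -0.1619; later rows by forward substitution.
  T[0,:] = [+0.0000  +0.1524  -0.3714  -0.1619  -0.1429  -0.1619]
  T[1,:] = [+0.0000  -0.0083  +0.3571  +0.0849  -0.0792  -0.4260]
  T[2,:] = [+0.0000  +0.0258  -0.0456  -0.6787  +0.3333  +0.4156]
  T[3,:] = [+0.0000  +0.0358  -0.0181  +0.0422  +0.0839  +0.0767]
  T[4,:] = [+0.0000  -0.0124  +0.1927  +0.0250  +0.0197  -0.2904]
  T[5,:] = [+0.0000  +0.0321  -0.0073  +0.1972  -0.1263  -0.2124]
eigenvalue magnitudes: 0.5025, 0.2374, 0.2374, 0.1331, 0.0531, 0.0000.
ρ = 0.5025; 0.5025 < 1: convergent.

yes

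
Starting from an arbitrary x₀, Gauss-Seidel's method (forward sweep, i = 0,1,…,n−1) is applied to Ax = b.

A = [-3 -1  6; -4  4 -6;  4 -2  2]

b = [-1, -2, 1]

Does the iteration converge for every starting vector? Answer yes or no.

Let D = diag(-3, 4, 2); L, U the strict triangles.
T_GS = -(D+L)⁻¹U: row 0 first, T[0,2] = -(6)/(-3) = +2.0000; later rows by forward substitution.
  T[0,:] = [+0.0000 -0.3333 +2.0000]
  T[1,:] = [+0.0000 -0.3333 +3.5000]
  T[2,:] = [+0.0000 +0.3333 -0.5000]
|λ(T)| sorted: 1.5000, 0.6667, 0.0000.
ρ(T) = max|λ| = 1.5000; 1.5000 > 1, so it fails to converge.

no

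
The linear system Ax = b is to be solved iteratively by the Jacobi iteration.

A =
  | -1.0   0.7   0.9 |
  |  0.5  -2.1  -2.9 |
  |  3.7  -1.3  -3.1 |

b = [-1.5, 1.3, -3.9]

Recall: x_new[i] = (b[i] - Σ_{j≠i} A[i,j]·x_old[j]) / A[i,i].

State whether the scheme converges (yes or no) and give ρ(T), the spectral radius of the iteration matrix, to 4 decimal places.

no, ρ = 1.6101

Let D = diag(-1, -2.1, -3.1); L, U the strict triangles.
Jacobi: T = -D⁻¹(L+U), T[0,2] = -(0.9)/(-1) = +0.9000; T[0,0] = 0.
  T[0,:] = [+0.0000  +0.7000  +0.9000]
  T[1,:] = [+0.2381  +0.0000  -1.3810]
  T[2,:] = [+1.1935  -0.4194  +0.0000]
|roots of det(T-λI)|: 1.6101, 0.8789, 0.8789.
ρ(T) = max|λ| = 1.6101; 1.6101 > 1: divergent.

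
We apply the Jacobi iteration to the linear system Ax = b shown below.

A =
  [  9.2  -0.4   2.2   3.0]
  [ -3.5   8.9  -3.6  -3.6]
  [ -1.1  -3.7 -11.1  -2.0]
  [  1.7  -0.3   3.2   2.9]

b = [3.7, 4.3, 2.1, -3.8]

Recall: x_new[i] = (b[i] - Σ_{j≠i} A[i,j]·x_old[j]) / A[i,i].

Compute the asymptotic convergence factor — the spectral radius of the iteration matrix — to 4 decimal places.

Let D = diag(9.2, 8.9, -11.1, 2.9); L, U the strict triangles.
Jacobi T = -D⁻¹(L+U): T[1,2] = -(-3.6)/(8.9) = +0.4045; T[1,1] = 0.
  T[0,:] = [+0.0000 +0.0435 -0.2391 -0.3261]
  T[1,:] = [+0.3933 +0.0000 +0.4045 +0.4045]
  T[2,:] = [-0.0991 -0.3333 +0.0000 -0.1802]
  T[3,:] = [-0.5862 +0.1034 -1.1034 +0.0000]
eigenvalue magnitudes: 0.6150, 0.5010, 0.5010, 0.2448.
ρ = 0.6150; 0.6150 < 1, so it converges for any x₀.

0.6150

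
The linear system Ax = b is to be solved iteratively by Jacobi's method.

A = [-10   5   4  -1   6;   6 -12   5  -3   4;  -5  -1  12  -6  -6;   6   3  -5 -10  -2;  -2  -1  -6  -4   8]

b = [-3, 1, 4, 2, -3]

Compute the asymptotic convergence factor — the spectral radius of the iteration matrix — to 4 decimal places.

Diagonal D = diag(-10, -12, 12, -10, 8); L, U strict lower/upper.
T_J = -D⁻¹(L+U): T[0,1] = -(5)/(-10) = +0.5000; T[0,0] = 0.
  T[0,:] = [+0.0000 +0.5000 +0.4000 -0.1000 +0.6000]
  T[1,:] = [+0.5000 +0.0000 +0.4167 -0.2500 +0.3333]
  T[2,:] = [+0.4167 +0.0833 +0.0000 +0.5000 +0.5000]
  T[3,:] = [+0.6000 +0.3000 -0.5000 +0.0000 -0.2000]
  T[4,:] = [+0.2500 +0.1250 +0.7500 +0.5000 +0.0000]
|roots of det(T-λI)|: 1.2535, 0.7475, 0.7475, 0.5734, 0.5734.
ρ = 1.2535; 1.2535 > 1 ⇒ diverges.

1.2535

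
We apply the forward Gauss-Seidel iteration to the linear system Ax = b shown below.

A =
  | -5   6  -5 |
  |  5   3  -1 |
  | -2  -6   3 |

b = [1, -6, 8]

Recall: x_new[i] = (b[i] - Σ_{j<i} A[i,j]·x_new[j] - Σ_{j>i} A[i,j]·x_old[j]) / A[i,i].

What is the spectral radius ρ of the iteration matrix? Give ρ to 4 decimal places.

Write A = D+L+U with D = diag(-5, 3, 3).
T_GS = -(D+L)⁻¹U: row 0 first, T[0,2] = -(-5)/(-5) = -1.0000; later rows by forward substitution.
  T[0,:] = [+0.0000, +1.2000, -1.0000]
  T[1,:] = [+0.0000, -2.0000, +2.0000]
  T[2,:] = [+0.0000, -3.2000, +3.3333]
|roots of det(T-λI)|: 1.5099, 0.1766, 0.0000.
ρ = 1.5099; 1.5099 > 1, so it fails to converge.

1.5099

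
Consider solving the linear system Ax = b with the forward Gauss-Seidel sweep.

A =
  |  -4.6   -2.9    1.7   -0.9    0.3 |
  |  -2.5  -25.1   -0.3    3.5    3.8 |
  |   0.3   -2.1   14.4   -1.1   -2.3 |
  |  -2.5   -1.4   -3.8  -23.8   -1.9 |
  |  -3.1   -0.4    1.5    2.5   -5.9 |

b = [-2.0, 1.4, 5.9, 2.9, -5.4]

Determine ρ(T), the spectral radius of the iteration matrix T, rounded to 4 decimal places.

Write A = D+L+U with D = diag(-4.6, -25.1, 14.4, -23.8, -5.9).
T_GS = -(D+L)⁻¹U: row 0 first, T[0,1] = -(-2.9)/(-4.6) = -0.6304; later rows by forward substitution.
  T[0,:] = [+0.0000  -0.6304  +0.3696  -0.1957  +0.0652]
  T[1,:] = [+0.0000  +0.0628  -0.0488  +0.1589  +0.1449]
  T[2,:] = [+0.0000  +0.0223  -0.0148  +0.1036  +0.1795]
  T[3,:] = [+0.0000  +0.0590  -0.0336  -0.0053  -0.1239]
  T[4,:] = [+0.0000  +0.3576  -0.2089  +0.1161  -0.0509]
eigenvalue magnitudes: 0.1773, 0.1442, 0.1442, 0.0065, 0.0000.
spectral radius ρ = 0.1773; 0.1773 < 1, so it converges for any x₀.

0.1773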